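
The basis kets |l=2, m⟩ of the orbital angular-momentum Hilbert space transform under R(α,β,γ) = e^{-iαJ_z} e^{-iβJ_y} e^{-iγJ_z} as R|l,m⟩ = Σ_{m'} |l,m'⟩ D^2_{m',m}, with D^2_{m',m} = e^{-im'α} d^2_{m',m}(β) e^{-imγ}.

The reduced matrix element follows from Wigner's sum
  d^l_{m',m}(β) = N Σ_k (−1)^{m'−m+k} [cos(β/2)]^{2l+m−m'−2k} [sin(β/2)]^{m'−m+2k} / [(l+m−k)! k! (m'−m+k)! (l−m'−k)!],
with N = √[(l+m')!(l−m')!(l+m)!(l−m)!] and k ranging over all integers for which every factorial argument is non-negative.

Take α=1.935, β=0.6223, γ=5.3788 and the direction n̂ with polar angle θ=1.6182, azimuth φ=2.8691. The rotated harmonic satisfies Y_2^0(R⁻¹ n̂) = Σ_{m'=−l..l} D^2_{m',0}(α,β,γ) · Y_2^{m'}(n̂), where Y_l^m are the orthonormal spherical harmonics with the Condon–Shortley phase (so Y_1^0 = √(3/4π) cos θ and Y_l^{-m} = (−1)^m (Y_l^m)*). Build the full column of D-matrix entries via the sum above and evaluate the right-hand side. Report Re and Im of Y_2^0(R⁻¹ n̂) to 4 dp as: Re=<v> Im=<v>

Need the full column D^2_{m',0} for m'=−2..2 at α=1.935, β=0.6223, γ=5.3788.
cos(β/2)=0.951982, sin(β/2)=0.306154
d^2_{-2,0}: single k=2 term ⇒ +0.208071;  D = -0.155270-0.138509i
d^2_{-1,0}: k∈[1..2] ⇒ +0.646996 -0.066915 = +0.580081;  D = -0.206628+0.542032i
d^2_{0,0}: k∈[0..2] ⇒ +0.821325 -0.339779 +0.008785 = +0.490332;  D = +0.490332+0.000000i
d^2_{1,0}: k∈[0..1] ⇒ -0.646996 +0.066915 = -0.580081;  D = +0.206628+0.542032i
d^2_{2,0}: single k=0 term ⇒ +0.208071;  D = -0.155270+0.138509i
Y_2^{m'}(θ=1.6182,φ=2.8691) and Σ D·Y over m':
  (-0.1553-0.1385i)·(+0.3296+0.1998i)  (-0.2066+0.5420i)·(+0.0352+0.0098i)  (+0.4903+0.0000i)·(-0.3133+0.0000i)  (+0.2066+0.5420i)·(-0.0352+0.0098i)  (-0.1553+0.1385i)·(+0.3296-0.1998i)
Y_2^0(R⁻¹ n̂) = -0.225826+0.000000i

Re=-0.2258 Im=0.0000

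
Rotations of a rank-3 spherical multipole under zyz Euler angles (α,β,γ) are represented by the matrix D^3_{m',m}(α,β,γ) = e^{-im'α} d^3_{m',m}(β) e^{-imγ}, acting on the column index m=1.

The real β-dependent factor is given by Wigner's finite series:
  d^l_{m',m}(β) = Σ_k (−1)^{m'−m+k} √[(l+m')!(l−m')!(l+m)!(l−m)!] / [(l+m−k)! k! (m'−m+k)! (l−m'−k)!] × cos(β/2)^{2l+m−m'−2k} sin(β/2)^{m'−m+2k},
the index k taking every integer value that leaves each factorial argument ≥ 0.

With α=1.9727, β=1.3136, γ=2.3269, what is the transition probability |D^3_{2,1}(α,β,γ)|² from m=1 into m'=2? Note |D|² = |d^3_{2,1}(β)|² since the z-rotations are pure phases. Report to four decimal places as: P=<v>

P=0.0129

D^3_{2,1}(1.9727,1.3136,2.3269) = e^{-i·2·1.9727}·d^3_{2,1}(1.3136)·e^{-i·1·2.3269}. Compute d first:
Half-angle: c=0.791950, s=0.610586. N=√(120·1·24·2)=75.894664
The bounds max(0,m−m')=0 and min(l+m,l−m')=1 give 2 terms
  k=0: (−1)^1·75.8947/(24)·0.7920^5·0.6106^1 = -0.601500
  k=1: (−1)^2·75.8947/(12)·0.7920^3·0.6106^3 = +0.715095
d^3_{2,1}(1.3136) = -0.601500 +0.715095 = +0.113594
|D^3_{2,1}|² = |d^3_{2,1}(β)|² = (+0.113594)² = 0.012904 (the z-rotation phases have unit modulus)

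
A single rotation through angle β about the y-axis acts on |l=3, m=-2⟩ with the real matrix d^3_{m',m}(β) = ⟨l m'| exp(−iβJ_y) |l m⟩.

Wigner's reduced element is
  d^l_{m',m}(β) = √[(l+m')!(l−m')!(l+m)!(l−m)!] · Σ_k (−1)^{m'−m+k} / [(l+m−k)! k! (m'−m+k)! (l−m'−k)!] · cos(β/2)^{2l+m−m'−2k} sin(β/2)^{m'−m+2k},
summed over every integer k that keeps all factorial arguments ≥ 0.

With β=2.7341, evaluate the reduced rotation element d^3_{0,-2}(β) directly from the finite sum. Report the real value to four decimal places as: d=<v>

d=-0.1975

d^3_{0,-2}(β=2.7341) via Wigner's sum:
Half-angle: c=0.202340, s=0.979315. N=√(6·6·1·120)=65.726707
k: max(0,(-2)−(0))=0 … min(3+(-2),3−(0))=1
  k=0: (−1)^2·65.7267/(12)·0.2023^4·0.9793^2 = +0.008805
  k=1: (−1)^3·65.7267/(12)·0.2023^2·0.9793^4 = -0.206259
d^3_{0,-2}(2.7341) = +0.008805 -0.206259 = -0.197454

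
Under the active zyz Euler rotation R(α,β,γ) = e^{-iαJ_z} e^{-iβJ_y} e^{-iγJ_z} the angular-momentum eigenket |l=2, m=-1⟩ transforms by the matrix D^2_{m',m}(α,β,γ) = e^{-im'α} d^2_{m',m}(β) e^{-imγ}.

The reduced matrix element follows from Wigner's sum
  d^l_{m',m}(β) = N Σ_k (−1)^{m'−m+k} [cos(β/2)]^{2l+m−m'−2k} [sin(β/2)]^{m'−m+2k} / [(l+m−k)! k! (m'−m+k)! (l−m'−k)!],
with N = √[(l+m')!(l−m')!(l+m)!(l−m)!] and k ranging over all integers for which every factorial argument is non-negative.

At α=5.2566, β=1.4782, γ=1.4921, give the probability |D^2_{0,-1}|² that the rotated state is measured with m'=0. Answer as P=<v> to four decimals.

First d^2_{0,-1}(β=1.4782), then the phase factors e^{-i(0)α} and e^{-i(-1)γ}:
With c≡cos(β/2)=0.739075 and s≡sin(β/2)=0.673623, N=[2·2·1·6]^{1/2}=4.898979
k∈{0,1} keeps every argument non-negative
  k=0: (−1)^1·4.8990/(2)·0.7391^3·0.6736^1 = -0.666129
  k=1: (−1)^2·4.8990/(2)·0.7391^1·0.6736^3 = +0.553369
d^2_{0,-1}(1.4782) = -0.666129 +0.553369 = -0.112760
|D^2_{0,-1}|² = |d^2_{0,-1}(β)|² = (-0.112760)² = 0.012715 (the z-rotation phases have unit modulus)

P=0.0127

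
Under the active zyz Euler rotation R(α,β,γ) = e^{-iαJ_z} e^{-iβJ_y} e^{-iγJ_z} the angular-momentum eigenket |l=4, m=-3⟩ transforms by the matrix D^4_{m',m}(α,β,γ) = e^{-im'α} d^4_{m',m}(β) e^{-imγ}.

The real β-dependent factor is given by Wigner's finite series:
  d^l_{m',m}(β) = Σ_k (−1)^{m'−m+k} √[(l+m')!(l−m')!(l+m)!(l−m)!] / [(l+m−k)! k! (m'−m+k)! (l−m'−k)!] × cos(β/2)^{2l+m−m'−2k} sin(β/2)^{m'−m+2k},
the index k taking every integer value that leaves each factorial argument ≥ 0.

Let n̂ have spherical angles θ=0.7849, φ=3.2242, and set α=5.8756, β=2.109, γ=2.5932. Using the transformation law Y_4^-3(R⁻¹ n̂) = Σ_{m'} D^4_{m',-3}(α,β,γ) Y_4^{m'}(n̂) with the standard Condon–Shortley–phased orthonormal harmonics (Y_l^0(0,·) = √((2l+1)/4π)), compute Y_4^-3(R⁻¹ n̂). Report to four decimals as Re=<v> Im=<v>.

Re=0.0454 Im=-0.0843

Need the full column D^4_{m',-3} for m'=−4..4 at α=5.8756, β=2.109, γ=2.5932.
cos(β/2)=0.493663, sin(β/2)=0.869654
d^4_{-4,-3}: single k=1 term ⇒ +0.017575;  D = +0.017418-0.002347i
d^4_{-3,-3}: k∈[0..1] ⇒ +0.003527 -0.076625 = -0.073098;  D = -0.070378-0.019755i
d^4_{-2,-3}: k∈[0..1] ⇒ -0.023250 +0.216459 = +0.193209;  D = +0.150083+0.121675i
d^4_{-1,-3}: k∈[0..1] ⇒ +0.086885 -0.449392 = -0.362507;  D = -0.168030-0.321212i
d^4_{0,-3}: k∈[0..1] ⇒ -0.228168 +0.708086 = +0.479918;  D = +0.035664+0.478591i
d^4_{1,-3}: k∈[0..1] ⇒ +0.449392 -0.836774 = -0.387383;  D = +0.126702-0.366076i
d^4_{2,-3}: k∈[0..1] ⇒ -0.671749 +0.694893 = +0.023144;  D = -0.015619+0.017079i
d^4_{3,-3}: k∈[0..1] ⇒ +0.737965 -0.327167 = +0.410798;  D = -0.374688+0.168415i
d^4_{4,-3}: single k=0 term ⇒ -0.525290;  D = +0.525232-0.007793i
Y_4^{m'}(θ=0.7849,φ=3.2242) and Σ D·Y over m':
  (+0.0174-0.0023i)·(+0.1044-0.0358i)  (-0.0704-0.0198i)·(-0.3031+0.0767i)  (+0.1501+0.1217i)·(+0.4126-0.0688i)  (-0.1680-0.3212i)·(-0.1187+0.0098i)  (+0.0357+0.4786i)·(-0.3435+0.0000i)  (+0.1267-0.3661i)·(+0.1187+0.0098i)  (-0.0156+0.0171i)·(+0.4126+0.0688i)  (-0.3747+0.1684i)·(+0.3031+0.0767i)  (+0.5252-0.0078i)·(+0.1044+0.0358i)
Y_4^-3(R⁻¹ n̂) = +0.045410-0.084262i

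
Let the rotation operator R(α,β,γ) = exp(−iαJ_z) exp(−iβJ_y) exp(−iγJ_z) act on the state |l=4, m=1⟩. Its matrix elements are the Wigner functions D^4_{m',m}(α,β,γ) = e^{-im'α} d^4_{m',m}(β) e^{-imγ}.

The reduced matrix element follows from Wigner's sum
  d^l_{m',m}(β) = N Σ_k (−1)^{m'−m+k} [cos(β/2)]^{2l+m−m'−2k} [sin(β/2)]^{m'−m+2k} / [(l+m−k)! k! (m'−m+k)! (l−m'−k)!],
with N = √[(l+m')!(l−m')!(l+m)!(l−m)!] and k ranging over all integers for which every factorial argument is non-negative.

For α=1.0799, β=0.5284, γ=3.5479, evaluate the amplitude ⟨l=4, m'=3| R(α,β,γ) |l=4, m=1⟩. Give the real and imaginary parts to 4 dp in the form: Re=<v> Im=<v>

D^4_{3,1}(1.0799,0.5284,3.5479) = e^{-i·3·1.0799}·d^4_{3,1}(0.5284)·e^{-i·1·3.5479}. Compute d first:
c=cos(0.5284/2)=0.965302, s=sin(0.5284/2)=0.261137; N=√[5040·1·120·6]=1904.940944
k∈{0,1} keeps every argument non-negative
  k=0: (−1)^2·1904.9409/(240)·0.9653^6·0.2611^2 = +0.437911
  k=1: (−1)^3·1904.9409/(144)·0.9653^4·0.2611^4 = -0.053413
d^4_{3,1}(0.5284) = +0.437911 -0.053413 = +0.384498
Phases: e^{-i·(3)·1.0799}=-0.995191+0.097950i, e^{-i·(1)·3.5479}=-0.918586+0.395220i ⇒ D=+0.336612-0.185826i

Re=0.3366 Im=-0.1858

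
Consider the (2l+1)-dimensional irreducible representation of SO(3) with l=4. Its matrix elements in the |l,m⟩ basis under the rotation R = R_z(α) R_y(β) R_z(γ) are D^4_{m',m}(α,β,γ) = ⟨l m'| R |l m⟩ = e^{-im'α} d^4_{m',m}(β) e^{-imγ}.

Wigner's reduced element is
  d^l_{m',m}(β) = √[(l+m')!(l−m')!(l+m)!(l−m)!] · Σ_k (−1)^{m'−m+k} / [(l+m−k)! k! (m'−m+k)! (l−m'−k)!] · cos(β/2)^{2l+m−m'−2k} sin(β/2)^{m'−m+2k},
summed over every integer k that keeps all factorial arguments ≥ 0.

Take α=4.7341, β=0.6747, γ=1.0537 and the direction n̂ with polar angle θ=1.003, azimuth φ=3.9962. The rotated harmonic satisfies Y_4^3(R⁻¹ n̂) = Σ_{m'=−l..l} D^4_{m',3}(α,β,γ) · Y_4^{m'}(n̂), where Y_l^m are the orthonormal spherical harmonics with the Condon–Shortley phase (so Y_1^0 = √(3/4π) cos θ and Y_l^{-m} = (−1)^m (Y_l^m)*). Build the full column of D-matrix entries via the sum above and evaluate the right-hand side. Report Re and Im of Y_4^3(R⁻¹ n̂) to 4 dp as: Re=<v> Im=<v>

Need the full column D^4_{m',3} for m'=−4..4 at α=4.7341, β=0.6747, γ=1.0537.
cos(β/2)=0.943635, sin(β/2)=0.330988
d^4_{-4,3}: single k=7 term ⇒ +0.001162;  D = -0.001159-0.000078i
d^4_{-3,3}: k∈[6..7] ⇒ +0.008196 -0.000144 = +0.008051;  D = +0.000367-0.008043i
d^4_{-2,3}: k∈[5..6] ⇒ +0.037468 -0.001537 = +0.035931;  D = +0.035921+0.000859i
d^4_{-1,3}: k∈[4..5] ⇒ +0.125887 -0.009293 = +0.116595;  D = -0.000257+0.116594i
d^4_{0,3}: k∈[3..4] ⇒ +0.321011 -0.039494 = +0.281516;  D = -0.281463+0.005491i
d^4_{1,3}: k∈[2..3] ⇒ +0.613929 -0.125887 = +0.488042;  D = -0.020111-0.487627i
d^4_{2,3}: k∈[1..2] ⇒ +0.825096 -0.304538 = +0.520558;  D = +0.519528-0.032737i
d^4_{3,3}: k∈[0..1] ⇒ +0.628684 -0.541435 = +0.087250;  D = +0.007376+0.086937i
d^4_{4,3}: single k=0 term ⇒ -0.623714;  D = +0.620190-0.066208i
Y_4^{m'}(θ=1.003,φ=3.9962) and Σ D·Y over m':
  (-0.0012-0.0001i)·(-0.2151+0.0611i)  (+0.0004-0.0080i)·(+0.3379+0.2203i)  (+0.0359+0.0009i)·(-0.0336-0.2413i)  (-0.0003+0.1166i)·(+0.1374-0.1578i)  (-0.2815+0.0055i)·(-0.2908+0.0000i)  (-0.0201-0.4876i)·(-0.1374-0.1578i)  (+0.5195-0.0327i)·(-0.0336+0.2413i)  (+0.0074+0.0869i)·(-0.3379+0.2203i)  (+0.6202-0.0662i)·(-0.2151-0.0611i)
Y_4^3(R⁻¹ n̂) = -0.141483+0.148268i

Re=-0.1415 Im=0.1483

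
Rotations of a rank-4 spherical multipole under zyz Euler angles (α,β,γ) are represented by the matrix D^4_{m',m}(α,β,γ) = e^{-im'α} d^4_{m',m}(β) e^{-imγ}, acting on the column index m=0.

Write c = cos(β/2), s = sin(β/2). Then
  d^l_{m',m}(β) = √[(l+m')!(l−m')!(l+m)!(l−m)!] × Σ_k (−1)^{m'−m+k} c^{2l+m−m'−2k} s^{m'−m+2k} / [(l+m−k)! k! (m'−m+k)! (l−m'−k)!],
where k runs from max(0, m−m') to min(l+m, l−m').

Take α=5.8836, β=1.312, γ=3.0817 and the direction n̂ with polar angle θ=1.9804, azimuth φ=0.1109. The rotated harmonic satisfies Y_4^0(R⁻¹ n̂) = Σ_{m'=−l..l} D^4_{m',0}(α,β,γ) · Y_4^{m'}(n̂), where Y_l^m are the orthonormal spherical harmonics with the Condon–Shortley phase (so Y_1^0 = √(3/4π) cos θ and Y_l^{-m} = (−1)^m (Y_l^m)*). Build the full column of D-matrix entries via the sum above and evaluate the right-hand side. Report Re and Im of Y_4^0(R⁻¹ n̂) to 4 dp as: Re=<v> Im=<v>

Re=-0.3608 Im=0.0000

Need the full column D^4_{m',0} for m'=−4..4 at α=5.8836, β=1.312, γ=3.0817.
cos(β/2)=0.792438, sin(β/2)=0.609952
d^4_{-4,0}: single k=4 term ⇒ +0.456661;  D = -0.012577-0.456487i
d^4_{-3,0}: k∈[3..4] ⇒ +0.839032 -0.497094 = +0.341938;  D = +0.124300-0.318545i
d^4_{-2,0}: k∈[2..4] ⇒ +0.873988 -1.380812 +0.306779 = -0.200045;  D = -0.139491+0.143388i
d^4_{-1,0}: k∈[1..4] ⇒ +0.535265 -1.902745 +1.127304 -0.111314 = -0.351490;  D = -0.323801+0.136742i
d^4_{0,0}: k∈[0..4] ⇒ +0.155498 -1.474023 +1.964930 -0.517398 +0.019159 = +0.148165;  D = +0.148165+0.000000i
d^4_{1,0}: k∈[0..3] ⇒ -0.535265 +1.902745 -1.127304 +0.111314 = +0.351490;  D = +0.323801+0.136742i
d^4_{2,0}: k∈[0..2] ⇒ +0.873988 -1.380812 +0.306779 = -0.200045;  D = -0.139491-0.143388i
d^4_{3,0}: k∈[0..1] ⇒ -0.839032 +0.497094 = -0.341938;  D = -0.124300-0.318545i
d^4_{4,0}: single k=0 term ⇒ +0.456661;  D = -0.012577+0.456487i
Y_4^{m'}(θ=1.9804,φ=0.1109) and Σ D·Y over m':
  (-0.0126-0.4565i)·(+0.2830-0.1345i)  (+0.1243-0.3185i)·(-0.3636+0.1256i)  (-0.1395+0.1434i)·(+0.0303-0.0068i)  (-0.3238+0.1367i)·(+0.3246-0.0361i)  (+0.1482+0.0000i)·(-0.0928+0.0000i)  (+0.3238+0.1367i)·(-0.3246-0.0361i)  (-0.1395-0.1434i)·(+0.0303+0.0068i)  (-0.1243-0.3185i)·(+0.3636+0.1256i)  (-0.0126+0.4565i)·(+0.2830+0.1345i)
Y_4^0(R⁻¹ n̂) = -0.360787+0.000000i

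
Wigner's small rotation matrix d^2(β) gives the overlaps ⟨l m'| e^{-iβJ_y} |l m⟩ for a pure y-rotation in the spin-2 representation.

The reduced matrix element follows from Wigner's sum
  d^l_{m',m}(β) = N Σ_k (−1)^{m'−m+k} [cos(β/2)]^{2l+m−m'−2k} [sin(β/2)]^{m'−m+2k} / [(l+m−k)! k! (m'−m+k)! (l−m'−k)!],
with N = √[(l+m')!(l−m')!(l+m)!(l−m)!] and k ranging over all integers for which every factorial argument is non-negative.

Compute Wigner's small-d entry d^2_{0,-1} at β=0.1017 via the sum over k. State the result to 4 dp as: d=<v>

d^2_{0,-1}(β=0.1017) via Wigner's sum:
Half-angle: c=0.998707, s=0.050828. N=√(2·2·1·6)=4.898979
The bounds max(0,m−m')=0 and min(l+m,l−m')=1 give 2 terms
  k=0: (−1)^1·4.8990/(2)·0.9987^3·0.0508^1 = -0.124021
  k=1: (−1)^2·4.8990/(2)·0.9987^1·0.0508^3 = +0.000321
d^2_{0,-1}(0.1017) = -0.124021 +0.000321 = -0.123699

d=-0.1237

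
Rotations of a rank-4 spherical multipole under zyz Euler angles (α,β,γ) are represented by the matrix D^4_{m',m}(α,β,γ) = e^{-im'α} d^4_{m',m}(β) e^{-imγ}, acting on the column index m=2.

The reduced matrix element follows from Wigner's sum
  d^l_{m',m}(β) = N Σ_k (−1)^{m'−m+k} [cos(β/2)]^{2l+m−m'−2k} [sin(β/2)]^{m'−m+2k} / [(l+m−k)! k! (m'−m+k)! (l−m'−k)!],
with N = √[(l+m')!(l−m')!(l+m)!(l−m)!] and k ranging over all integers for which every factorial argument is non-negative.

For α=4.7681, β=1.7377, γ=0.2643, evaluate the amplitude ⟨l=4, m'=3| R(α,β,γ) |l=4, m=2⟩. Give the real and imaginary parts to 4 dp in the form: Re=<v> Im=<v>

Re=-0.2738 Im=-0.3280

Split into d^4_{3,2}(β=1.7377) × two z-phases.
With c≡cos(β/2)=0.645705 and s≡sin(β/2)=0.763587, N=[5040·1·720·2]^{1/2}=2693.993318
k: max(0,(2)−(3))=0 … min(4+(2),4−(3))=1
  k=0: (−1)^1·2693.9933/(720)·0.6457^7·0.7636^1 = -0.133709
  k=1: (−1)^2·2693.9933/(240)·0.6457^5·0.7636^3 = +0.560960
d^4_{3,2}(1.7377) = -0.133709 +0.560960 = +0.427250
Attach z-rotation phases: D = e^{-i(3)(4.7681)}·(+0.427250)·e^{-i(2)(0.2643)} = -0.273845-0.327951i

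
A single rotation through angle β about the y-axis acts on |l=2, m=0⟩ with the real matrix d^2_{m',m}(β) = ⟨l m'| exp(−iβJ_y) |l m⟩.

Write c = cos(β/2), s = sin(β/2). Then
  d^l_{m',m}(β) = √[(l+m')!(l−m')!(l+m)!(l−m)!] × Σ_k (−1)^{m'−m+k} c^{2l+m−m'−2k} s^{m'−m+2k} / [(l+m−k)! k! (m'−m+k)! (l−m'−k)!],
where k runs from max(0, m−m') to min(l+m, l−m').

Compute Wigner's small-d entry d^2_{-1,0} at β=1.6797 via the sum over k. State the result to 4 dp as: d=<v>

d^2_{-1,0}(β=1.6797) via Wigner's sum:
c=cos(1.6797/2)=0.667575, s=sin(1.6797/2)=0.744543; N=√[1·6·2·2]=4.898979
k: max(0,(0)−(-1))=1 … min(2+(0),2−(-1))=2
  k=1: (−1)^0·4.8990/(2)·0.6676^3·0.7445^1 = +0.542581
  k=2: (−1)^1·4.8990/(2)·0.6676^1·0.7445^3 = -0.674908
d^2_{-1,0}(1.6797) = +0.542581 -0.674908 = -0.132327

d=-0.1323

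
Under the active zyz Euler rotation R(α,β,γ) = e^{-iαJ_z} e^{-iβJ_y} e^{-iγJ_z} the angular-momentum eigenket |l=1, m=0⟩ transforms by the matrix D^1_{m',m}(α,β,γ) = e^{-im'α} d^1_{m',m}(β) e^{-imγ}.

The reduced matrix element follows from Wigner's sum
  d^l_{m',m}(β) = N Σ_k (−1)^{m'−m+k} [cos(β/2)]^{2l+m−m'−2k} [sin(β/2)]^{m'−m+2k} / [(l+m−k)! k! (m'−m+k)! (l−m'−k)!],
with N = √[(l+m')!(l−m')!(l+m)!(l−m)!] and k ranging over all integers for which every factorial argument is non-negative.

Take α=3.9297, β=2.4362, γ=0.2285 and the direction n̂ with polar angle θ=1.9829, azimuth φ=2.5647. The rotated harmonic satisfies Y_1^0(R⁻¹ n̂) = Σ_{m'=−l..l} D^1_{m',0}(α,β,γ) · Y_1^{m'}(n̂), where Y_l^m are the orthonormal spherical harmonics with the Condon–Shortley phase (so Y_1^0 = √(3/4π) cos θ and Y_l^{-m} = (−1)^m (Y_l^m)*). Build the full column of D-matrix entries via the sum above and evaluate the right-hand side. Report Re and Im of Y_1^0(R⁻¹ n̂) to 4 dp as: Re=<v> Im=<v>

Need the full column D^1_{m',0} for m'=−1..1 at α=3.9297, β=2.4362, γ=0.2285.
cos(β/2)=0.345429, sin(β/2)=0.938445
d^1_{-1,0}: single k=1 term ⇒ +0.458441;  D = -0.323287-0.325043i
d^1_{0,0}: k∈[0..1] ⇒ +0.119321 -0.880679 = -0.761357;  D = -0.761357+0.000000i
d^1_{1,0}: single k=0 term ⇒ -0.458441;  D = +0.323287-0.325043i
Y_1^{m'}(θ=1.9829,φ=2.5647) and Σ D·Y over m':
  (-0.3233-0.3250i)·(-0.2653-0.1727i)  (-0.7614+0.0000i)·(-0.1957+0.0000i)  (+0.3233-0.3250i)·(+0.2653-0.1727i)
Y_1^0(R⁻¹ n̂) = +0.208313+0.000000i

Re=0.2083 Im=0.0000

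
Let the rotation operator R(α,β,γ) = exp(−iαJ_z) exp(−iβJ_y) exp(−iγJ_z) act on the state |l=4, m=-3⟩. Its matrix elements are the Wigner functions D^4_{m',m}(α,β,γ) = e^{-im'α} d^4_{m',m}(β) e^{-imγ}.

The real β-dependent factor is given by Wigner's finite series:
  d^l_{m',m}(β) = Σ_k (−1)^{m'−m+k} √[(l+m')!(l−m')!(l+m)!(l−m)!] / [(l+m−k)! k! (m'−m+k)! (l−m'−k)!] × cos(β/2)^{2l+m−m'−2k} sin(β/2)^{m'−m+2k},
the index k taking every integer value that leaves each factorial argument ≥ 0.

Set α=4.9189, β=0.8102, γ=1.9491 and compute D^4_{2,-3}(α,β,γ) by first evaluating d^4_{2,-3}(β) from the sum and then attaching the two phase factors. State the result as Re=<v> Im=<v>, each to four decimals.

Re=0.0514 Im=-0.0584

Split into d^4_{2,-3}(β=0.8102) × two z-phases.
With c≡cos(β/2)=0.919063 and s≡sin(β/2)=0.394111, N=[720·2·1·5040]^{1/2}=2693.993318
k∈{0,1} keeps every argument non-negative
  k=0: (−1)^5·2693.9933/(240)·0.9191^3·0.3941^5 = -0.082854
  k=1: (−1)^6·2693.9933/(720)·0.9191^1·0.3941^7 = +0.005079
d^4_{2,-3}(0.8102) = -0.082854 +0.005079 = -0.077775
D = (-0.915912+0.401379i)·(-0.077775)·(+0.906497-0.422213i) = +0.051394-0.058375i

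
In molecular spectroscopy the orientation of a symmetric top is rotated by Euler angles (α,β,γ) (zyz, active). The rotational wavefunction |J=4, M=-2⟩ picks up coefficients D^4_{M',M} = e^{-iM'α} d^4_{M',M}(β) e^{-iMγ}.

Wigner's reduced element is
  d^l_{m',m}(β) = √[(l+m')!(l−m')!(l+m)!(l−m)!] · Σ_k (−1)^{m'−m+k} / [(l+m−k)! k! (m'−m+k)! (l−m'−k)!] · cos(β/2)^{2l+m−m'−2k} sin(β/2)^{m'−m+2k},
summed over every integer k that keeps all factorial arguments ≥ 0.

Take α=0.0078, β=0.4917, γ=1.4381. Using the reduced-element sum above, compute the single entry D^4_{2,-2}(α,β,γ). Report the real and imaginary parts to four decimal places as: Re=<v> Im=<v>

Re=-0.0425 Im=0.0123

First d^4_{2,-2}(β=0.4917), then the phase factors e^{-i(2)α} and e^{-i(-2)γ}:
With c≡cos(β/2)=0.969931 and s≡sin(β/2)=0.243381, N=[720·2·2·720]^{1/2}=1440.000000
k: max(0,(-2)−(2))=0 … min(4+(-2),4−(2))=2
  k=0: (−1)^4·1440.0000/(96)·0.9699^4·0.2434^4 = +0.046580
  k=1: (−1)^5·1440.0000/(120)·0.9699^2·0.2434^6 = -0.002346
  k=2: (−1)^6·1440.0000/(1440)·0.9699^0·0.2434^8 = +0.000012
d^4_{2,-2}(0.4917) = +0.046580 -0.002346 +0.000012 = +0.044246
Phases: e^{-i·(2)·0.0078}=+0.999878-0.015599i, e^{-i·(-2)·1.4381}=-0.964990+0.262288i ⇒ D=-0.042511+0.012270i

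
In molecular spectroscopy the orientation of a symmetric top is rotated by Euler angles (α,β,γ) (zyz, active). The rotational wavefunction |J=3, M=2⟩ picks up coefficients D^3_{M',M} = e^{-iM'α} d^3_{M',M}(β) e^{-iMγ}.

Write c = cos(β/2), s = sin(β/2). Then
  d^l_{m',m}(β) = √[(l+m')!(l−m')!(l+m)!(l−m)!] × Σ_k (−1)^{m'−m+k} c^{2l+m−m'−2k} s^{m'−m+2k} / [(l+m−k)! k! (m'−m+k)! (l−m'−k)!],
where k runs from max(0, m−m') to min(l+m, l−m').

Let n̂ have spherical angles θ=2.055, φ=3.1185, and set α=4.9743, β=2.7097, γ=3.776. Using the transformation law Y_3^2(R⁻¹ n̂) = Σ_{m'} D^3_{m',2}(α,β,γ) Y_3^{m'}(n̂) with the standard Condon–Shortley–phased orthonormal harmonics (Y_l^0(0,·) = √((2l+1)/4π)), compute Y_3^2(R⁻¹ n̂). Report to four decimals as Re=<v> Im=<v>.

Re=-0.2749 Im=0.1000

Need the full column D^3_{m',2} for m'=−3..3 at α=4.9743, β=2.7097, γ=3.776.
cos(β/2)=0.214272, sin(β/2)=0.976774
d^3_{-3,2}: single k=5 term ⇒ +0.466672;  D = +0.216774+0.413269i
d^3_{-2,2}: k∈[4..5] ⇒ +0.208967 -0.868490 = -0.659523;  D = +0.484811-0.447135i
d^3_{-1,2}: k∈[3..4] ⇒ +0.057984 -0.602470 = -0.544486;  D = +0.460190+0.291017i
d^3_{0,2}: k∈[2..3] ⇒ +0.011016 -0.228911 = -0.217896;  D = -0.064805+0.208036i
d^3_{1,2}: k∈[1..2] ⇒ +0.001395 -0.057984 = -0.056589;  D = -0.056543-0.002267i
d^3_{2,2}: k∈[0..1] ⇒ +0.000097 -0.010056 = -0.009959;  D = -0.002191-0.009715i
d^3_{3,2}: single k=0 term ⇒ -0.001081;  D = +0.000957-0.000503i
Y_3^{m'}(θ=2.055,φ=3.1185) and Σ D·Y over m':
  (+0.2168+0.4133i)·(-0.2886-0.0200i)  (+0.4848-0.4471i)·(-0.3723-0.0172i)  (+0.4602+0.2910i)·(-0.0239-0.0006i)  (-0.0648+0.2080i)·(+0.3329+0.0000i)  (-0.0565-0.0023i)·(+0.0239-0.0006i)  (-0.0022-0.0097i)·(-0.3723+0.0172i)  (+0.0010-0.0005i)·(+0.2886-0.0200i)
Y_3^2(R⁻¹ n̂) = -0.274941+0.099969i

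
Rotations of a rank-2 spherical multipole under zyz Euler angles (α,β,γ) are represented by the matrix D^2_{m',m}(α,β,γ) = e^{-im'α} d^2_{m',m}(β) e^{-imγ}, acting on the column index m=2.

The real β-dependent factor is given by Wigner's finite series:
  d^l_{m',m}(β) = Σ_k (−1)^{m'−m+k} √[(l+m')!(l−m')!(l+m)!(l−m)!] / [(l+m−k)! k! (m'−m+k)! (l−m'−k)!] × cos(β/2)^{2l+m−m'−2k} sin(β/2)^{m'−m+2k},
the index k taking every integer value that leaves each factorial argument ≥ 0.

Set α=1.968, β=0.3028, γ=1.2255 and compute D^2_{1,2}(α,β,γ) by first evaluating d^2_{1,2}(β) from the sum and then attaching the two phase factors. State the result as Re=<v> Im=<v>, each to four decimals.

Re=-0.0843 Im=0.2790

D^2_{1,2}(1.968,0.3028,1.2255) = e^{-i·1·1.968}·d^2_{1,2}(0.3028)·e^{-i·2·1.2255}. Compute d first:
c=cos(0.3028/2)=0.988561, s=sin(0.3028/2)=0.150822; N=√[6·1·24·1]=12.000000
The bounds max(0,m−m')=1 and min(l+m,l−m')=1 give 1 term
  k=1: (−1)^0·12.0000/(6)·0.9886^3·0.1508^1 = +0.291411
d^2_{1,2}(0.3028) = +0.291411
Phases: e^{-i·(1)·1.968}=-0.386841-0.922146i, e^{-i·(2)·1.2255}=-0.770869-0.636994i ⇒ D=-0.084275+0.278959i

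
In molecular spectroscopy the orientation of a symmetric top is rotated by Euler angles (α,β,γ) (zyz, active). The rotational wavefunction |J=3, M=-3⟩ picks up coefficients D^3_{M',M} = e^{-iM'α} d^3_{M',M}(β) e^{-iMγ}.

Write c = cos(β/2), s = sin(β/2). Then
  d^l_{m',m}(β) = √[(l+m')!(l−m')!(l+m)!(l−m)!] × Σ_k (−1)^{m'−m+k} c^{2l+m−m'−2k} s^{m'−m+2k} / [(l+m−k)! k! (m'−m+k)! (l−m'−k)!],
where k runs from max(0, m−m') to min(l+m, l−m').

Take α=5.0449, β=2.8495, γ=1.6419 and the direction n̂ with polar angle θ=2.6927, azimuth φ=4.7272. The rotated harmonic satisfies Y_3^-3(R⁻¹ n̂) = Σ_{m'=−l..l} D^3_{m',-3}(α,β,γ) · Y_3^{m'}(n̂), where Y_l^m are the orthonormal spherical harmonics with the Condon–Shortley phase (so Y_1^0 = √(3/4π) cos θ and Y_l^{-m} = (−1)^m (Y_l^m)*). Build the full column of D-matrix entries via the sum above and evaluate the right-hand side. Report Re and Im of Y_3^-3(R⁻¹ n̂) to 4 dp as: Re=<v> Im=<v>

Re=0.0025 Im=-0.0016

Need the full column D^3_{m',-3} for m'=−3..3 at α=5.0449, β=2.8495, γ=1.6419.
cos(β/2)=0.145528, sin(β/2)=0.989354
d^3_{-3,-3}: single k=0 term ⇒ +0.000009;  D = +0.000003+0.000009i
d^3_{-2,-3}: single k=0 term ⇒ -0.000158;  D = +0.000122-0.000101i
d^3_{-1,-3}: single k=0 term ⇒ +0.001700;  D = -0.001453-0.000883i
d^3_{0,-3}: single k=0 term ⇒ -0.013348;  D = -0.002826+0.013045i
d^3_{1,-3}: single k=0 term ⇒ +0.078586;  D = +0.078028-0.009345i
d^3_{2,-3}: single k=0 term ⇒ -0.337894;  D = -0.147493-0.304004i
d^3_{3,-3}: single k=0 term ⇒ +0.937801;  D = -0.663905+0.662345i
Y_3^{m'}(θ=2.6927,φ=4.7272) and Σ D·Y over m':
  (+0.0000+0.0000i)·(-0.0015-0.0341i)  (+0.0001-0.0001i)·(+0.1733-0.0051i)  (-0.0015-0.0009i)·(+0.0064+0.4289i)  (-0.0028+0.0130i)·(-0.3558+0.0000i)  (+0.0780-0.0093i)·(-0.0064+0.4289i)  (-0.1475-0.3040i)·(+0.1733+0.0051i)  (-0.6639+0.6623i)·(+0.0015-0.0341i)
Y_3^-3(R⁻¹ n̂) = +0.002463-0.001594i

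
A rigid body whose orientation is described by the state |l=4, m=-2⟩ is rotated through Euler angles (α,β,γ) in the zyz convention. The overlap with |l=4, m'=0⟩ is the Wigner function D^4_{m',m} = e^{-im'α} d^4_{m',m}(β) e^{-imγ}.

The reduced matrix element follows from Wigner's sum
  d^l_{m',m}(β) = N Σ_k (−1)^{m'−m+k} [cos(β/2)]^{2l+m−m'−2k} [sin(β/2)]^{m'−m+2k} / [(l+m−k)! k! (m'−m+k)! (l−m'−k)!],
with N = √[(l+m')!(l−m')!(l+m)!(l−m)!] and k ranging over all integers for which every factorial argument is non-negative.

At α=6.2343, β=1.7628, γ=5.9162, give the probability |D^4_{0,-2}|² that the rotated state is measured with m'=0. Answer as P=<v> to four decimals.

D^4_{0,-2}(6.2343,1.7628,5.9162) = e^{-i·0·6.2343}·d^4_{0,-2}(1.7628)·e^{-i·-2·5.9162}. Compute d first:
Half-angle: c=0.636071, s=0.771630. N=√(24·24·2·720)=910.735966
The bounds max(0,m−m')=0 and min(l+m,l−m')=2 give 3 terms
  k=0: (−1)^2·910.7360/(96)·0.6361^6·0.7716^2 = +0.374089
  k=1: (−1)^3·910.7360/(36)·0.6361^4·0.7716^4 = -1.468082
  k=2: (−1)^4·910.7360/(96)·0.6361^2·0.7716^6 = +0.810192
d^4_{0,-2}(1.7628) = +0.374089 -1.468082 +0.810192 = -0.283801
|D^4_{0,-2}|² = |d^4_{0,-2}(β)|² = (-0.283801)² = 0.080543 (the z-rotation phases have unit modulus)

P=0.0805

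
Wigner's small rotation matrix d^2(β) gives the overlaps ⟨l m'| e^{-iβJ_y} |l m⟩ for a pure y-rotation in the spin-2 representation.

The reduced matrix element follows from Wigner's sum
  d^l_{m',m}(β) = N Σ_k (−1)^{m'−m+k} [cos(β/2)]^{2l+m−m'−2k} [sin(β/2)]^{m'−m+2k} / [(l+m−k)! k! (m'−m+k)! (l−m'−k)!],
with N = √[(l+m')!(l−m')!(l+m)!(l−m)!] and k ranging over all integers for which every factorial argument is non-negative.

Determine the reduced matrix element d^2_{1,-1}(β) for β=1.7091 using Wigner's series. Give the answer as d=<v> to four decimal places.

d=0.4121

d^2_{1,-1}(β=1.7091) via Wigner's sum:
With c≡cos(β/2)=0.656558 and s≡sin(β/2)=0.754276, N=[6·1·1·6]^{1/2}=6.000000
Admissible k: 0..1 (factorial args all ≥0)
  k=0: (−1)^2·6.0000/(2)·0.6566^2·0.7543^2 = +0.735745
  k=1: (−1)^3·6.0000/(6)·0.6566^0·0.7543^4 = -0.323683
d^2_{1,-1}(1.7091) = +0.735745 -0.323683 = +0.412062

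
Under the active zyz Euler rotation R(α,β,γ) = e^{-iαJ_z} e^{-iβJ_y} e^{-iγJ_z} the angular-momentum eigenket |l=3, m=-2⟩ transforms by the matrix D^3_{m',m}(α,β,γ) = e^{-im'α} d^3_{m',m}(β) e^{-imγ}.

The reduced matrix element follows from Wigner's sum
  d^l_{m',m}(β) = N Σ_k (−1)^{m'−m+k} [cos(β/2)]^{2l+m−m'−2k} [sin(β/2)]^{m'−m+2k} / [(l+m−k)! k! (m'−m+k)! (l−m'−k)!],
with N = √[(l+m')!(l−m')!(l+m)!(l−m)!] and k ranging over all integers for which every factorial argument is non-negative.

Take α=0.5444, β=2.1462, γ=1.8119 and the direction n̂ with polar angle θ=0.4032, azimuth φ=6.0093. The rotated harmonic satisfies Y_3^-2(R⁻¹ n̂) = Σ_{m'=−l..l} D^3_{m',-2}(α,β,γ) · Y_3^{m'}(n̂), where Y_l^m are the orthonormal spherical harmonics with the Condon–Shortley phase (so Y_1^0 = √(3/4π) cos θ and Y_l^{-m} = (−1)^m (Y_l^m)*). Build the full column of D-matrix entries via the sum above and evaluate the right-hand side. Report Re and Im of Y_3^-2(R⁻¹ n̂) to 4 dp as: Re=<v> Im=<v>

Re=0.2583 Im=-0.0319

Need the full column D^3_{m',-2} for m'=−3..3 at α=0.5444, β=2.1462, γ=1.8119.
cos(β/2)=0.477403, sin(β/2)=0.878685
d^3_{-3,-2}: single k=1 term ⇒ +0.053374;  D = +0.027652-0.045653i
d^3_{-2,-2}: k∈[0..1] ⇒ +0.011839 -0.200528 = -0.188689;  D = -0.000040+0.188689i
d^3_{-1,-2}: k∈[0..1] ⇒ -0.068906 +0.466857 = +0.397951;  D = -0.206029-0.340466i
d^3_{0,-2}: k∈[0..1] ⇒ +0.219668 -0.744153 = -0.524486;  D = +0.464680+0.243223i
d^3_{1,-2}: k∈[0..1] ⇒ -0.466857 +0.790770 = +0.323913;  D = -0.323287+0.020132i
d^3_{2,-2}: k∈[0..1] ⇒ +0.679316 -0.460255 = +0.219061;  D = -0.179980+0.124880i
d^3_{3,-2}: single k=0 term ⇒ -0.612528;  D = +0.249655-0.559341i
Y_3^{m'}(θ=0.4032,φ=6.0093) and Σ D·Y over m':
  (+0.0277-0.0457i)·(+0.0172+0.0185i)  (-0.0000+0.1887i)·(+0.1235+0.0754i)  (-0.2060-0.3405i)·(+0.3943+0.1108i)  (+0.4647+0.2432i)·(+0.4223+0.0000i)  (-0.3233+0.0201i)·(-0.3943+0.1108i)  (-0.1800+0.1249i)·(+0.1235-0.0754i)  (+0.2497-0.5593i)·(-0.0172+0.0185i)
Y_3^-2(R⁻¹ n̂) = +0.258263-0.031897i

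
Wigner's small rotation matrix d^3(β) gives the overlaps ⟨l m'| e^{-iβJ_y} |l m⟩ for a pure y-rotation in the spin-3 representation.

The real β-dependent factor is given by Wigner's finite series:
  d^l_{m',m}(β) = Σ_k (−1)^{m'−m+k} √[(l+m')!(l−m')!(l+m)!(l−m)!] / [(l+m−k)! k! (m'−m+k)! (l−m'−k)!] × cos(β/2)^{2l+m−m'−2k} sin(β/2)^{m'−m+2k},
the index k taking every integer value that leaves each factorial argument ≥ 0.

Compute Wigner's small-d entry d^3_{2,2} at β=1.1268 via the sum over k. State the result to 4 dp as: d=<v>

d=-0.3634

d^3_{2,2}(β=1.1268) via Wigner's sum:
c=cos(1.1268/2)=0.845444, s=sin(1.1268/2)=0.534064; N=√[120·1·120·1]=120.000000
k: max(0,(2)−(2))=0 … min(3+(2),3−(2))=1
  k=0: (−1)^0·120.0000/(120)·0.8454^6·0.5341^0 = +0.365182
  k=1: (−1)^1·120.0000/(24)·0.8454^4·0.5341^2 = -0.728612
d^3_{2,2}(1.1268) = +0.365182 -0.728612 = -0.363429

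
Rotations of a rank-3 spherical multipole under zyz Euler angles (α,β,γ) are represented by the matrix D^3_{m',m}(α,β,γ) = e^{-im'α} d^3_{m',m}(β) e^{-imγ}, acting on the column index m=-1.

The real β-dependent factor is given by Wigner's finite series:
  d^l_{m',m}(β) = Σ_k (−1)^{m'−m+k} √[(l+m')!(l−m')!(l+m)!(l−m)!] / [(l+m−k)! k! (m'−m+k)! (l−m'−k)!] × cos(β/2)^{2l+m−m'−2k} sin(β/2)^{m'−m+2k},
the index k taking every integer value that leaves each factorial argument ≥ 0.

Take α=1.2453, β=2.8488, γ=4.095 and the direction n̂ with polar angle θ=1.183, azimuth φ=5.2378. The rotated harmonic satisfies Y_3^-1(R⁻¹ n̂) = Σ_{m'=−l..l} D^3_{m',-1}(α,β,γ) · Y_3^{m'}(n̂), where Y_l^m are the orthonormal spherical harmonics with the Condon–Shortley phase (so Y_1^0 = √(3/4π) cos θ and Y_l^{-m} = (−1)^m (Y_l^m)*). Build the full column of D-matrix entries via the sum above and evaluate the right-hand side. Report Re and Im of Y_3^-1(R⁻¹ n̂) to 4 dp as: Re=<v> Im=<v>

Need the full column D^3_{m',-1} for m'=−3..3 at α=1.2453, β=2.8488, γ=4.095.
cos(β/2)=0.145874, sin(β/2)=0.989303
d^3_{-3,-1}: single k=2 term ⇒ +0.001716;  D = +0.000040+0.001716i
d^3_{-2,-1}: k∈[1..2] ⇒ +0.000207 -0.019009 = -0.018802;  D = -0.017949-0.005600i
d^3_{-1,-1}: k∈[0..2] ⇒ +0.000010 -0.003545 +0.122299 = +0.118764;  D = +0.069768-0.096110i
d^3_{0,-1}: k∈[0..2] ⇒ -0.000226 +0.031234 -0.478868 = -0.447860;  D = +0.259270+0.365181i
d^3_{1,-1}: k∈[0..2] ⇒ +0.002659 -0.163066 +0.937511 = +0.777104;  D = -0.744233+0.223624i
d^3_{2,-1}: k∈[0..1] ⇒ -0.019009 +0.437144 = +0.418136;  D = -0.014048+0.417900i
d^3_{3,-1}: single k=0 term ⇒ +0.078944;  D = +0.073908+0.027743i
Y_3^{m'}(θ=1.183,φ=5.2378) and Σ D·Y over m':
  (+0.0000+0.0017i)·(-0.3310+0.0018i)  (-0.0179-0.0056i)·(-0.1646+0.2874i)  (+0.0698-0.0961i)·(-0.0428-0.0738i)  (+0.2593+0.3652i)·(-0.3225+0.0000i)  (-0.7442+0.2236i)·(+0.0428-0.0738i)  (-0.0140+0.4179i)·(-0.1646-0.2874i)  (+0.0739+0.0277i)·(+0.3310+0.0018i)
Y_3^-1(R⁻¹ n̂) = +0.042378-0.114544i

Re=0.0424 Im=-0.1145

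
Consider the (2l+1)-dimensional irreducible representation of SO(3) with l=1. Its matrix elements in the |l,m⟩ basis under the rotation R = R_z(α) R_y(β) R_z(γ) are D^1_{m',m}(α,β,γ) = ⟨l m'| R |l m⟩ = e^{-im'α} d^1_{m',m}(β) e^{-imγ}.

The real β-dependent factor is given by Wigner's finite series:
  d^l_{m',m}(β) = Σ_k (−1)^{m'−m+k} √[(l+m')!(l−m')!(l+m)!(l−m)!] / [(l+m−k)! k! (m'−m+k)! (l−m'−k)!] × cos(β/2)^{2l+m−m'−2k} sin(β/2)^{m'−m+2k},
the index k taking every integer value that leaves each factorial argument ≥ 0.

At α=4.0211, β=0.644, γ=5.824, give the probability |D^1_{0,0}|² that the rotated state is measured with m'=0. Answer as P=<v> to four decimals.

P=0.6395

First d^1_{0,0}(β=0.644), then the phase factors e^{-i(0)α} and e^{-i(0)γ}:
Half-angle: c=0.948604, s=0.316464. N=√(1·1·1·1)=1.000000
Admissible k: 0..1 (factorial args all ≥0)
  k=0: (−1)^0·1.0000/(1)·0.9486^2·0.3165^0 = +0.899850
  k=1: (−1)^1·1.0000/(1)·0.9486^0·0.3165^2 = -0.100150
d^1_{0,0}(0.644) = +0.899850 -0.100150 = +0.799701
|D^1_{0,0}|² = |d^1_{0,0}(β)|² = (+0.799701)² = 0.639521 (the z-rotation phases have unit modulus)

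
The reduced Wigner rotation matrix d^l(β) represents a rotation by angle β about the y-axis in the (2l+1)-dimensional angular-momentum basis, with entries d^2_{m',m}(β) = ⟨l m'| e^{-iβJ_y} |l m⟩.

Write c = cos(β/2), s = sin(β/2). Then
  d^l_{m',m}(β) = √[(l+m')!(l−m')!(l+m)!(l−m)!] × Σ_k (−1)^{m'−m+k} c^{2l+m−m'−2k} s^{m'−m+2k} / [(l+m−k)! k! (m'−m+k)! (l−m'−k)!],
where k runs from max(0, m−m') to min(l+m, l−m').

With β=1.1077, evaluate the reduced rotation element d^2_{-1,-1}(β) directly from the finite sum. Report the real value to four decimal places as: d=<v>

d^2_{-1,-1}(β=1.1077) via Wigner's sum:
c=cos(1.1077/2)=0.850506, s=sin(1.1077/2)=0.525966; N=√[1·6·1·6]=6.000000
The bounds max(0,m−m')=0 and min(l+m,l−m')=1 give 2 terms
  k=0: (−1)^0·6.0000/(6)·0.8505^4·0.5260^0 = +0.523250
  k=1: (−1)^1·6.0000/(2)·0.8505^2·0.5260^2 = -0.600331
d^2_{-1,-1}(1.1077) = +0.523250 -0.600331 = -0.077081

d=-0.0771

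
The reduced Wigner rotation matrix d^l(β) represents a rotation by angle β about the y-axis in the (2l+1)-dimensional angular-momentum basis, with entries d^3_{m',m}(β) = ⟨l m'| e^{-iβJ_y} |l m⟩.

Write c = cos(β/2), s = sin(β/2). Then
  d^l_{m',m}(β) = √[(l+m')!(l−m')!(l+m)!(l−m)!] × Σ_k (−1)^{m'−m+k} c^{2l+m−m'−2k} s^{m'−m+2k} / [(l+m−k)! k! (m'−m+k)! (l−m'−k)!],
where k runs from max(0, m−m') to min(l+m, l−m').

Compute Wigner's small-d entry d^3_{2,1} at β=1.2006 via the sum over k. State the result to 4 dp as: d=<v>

d=-0.0429

d^3_{2,1}(β=1.2006) via Wigner's sum:
c=cos(1.2006/2)=0.825166, s=sin(1.2006/2)=0.564890; N=√[120·1·24·2]=75.894664
The bounds max(0,m−m')=0 and min(l+m,l−m')=1 give 2 terms
  k=0: (−1)^1·75.8947/(24)·0.8252^5·0.5649^1 = -0.683394
  k=1: (−1)^2·75.8947/(12)·0.8252^3·0.5649^3 = +0.640540
d^3_{2,1}(1.2006) = -0.683394 +0.640540 = -0.042854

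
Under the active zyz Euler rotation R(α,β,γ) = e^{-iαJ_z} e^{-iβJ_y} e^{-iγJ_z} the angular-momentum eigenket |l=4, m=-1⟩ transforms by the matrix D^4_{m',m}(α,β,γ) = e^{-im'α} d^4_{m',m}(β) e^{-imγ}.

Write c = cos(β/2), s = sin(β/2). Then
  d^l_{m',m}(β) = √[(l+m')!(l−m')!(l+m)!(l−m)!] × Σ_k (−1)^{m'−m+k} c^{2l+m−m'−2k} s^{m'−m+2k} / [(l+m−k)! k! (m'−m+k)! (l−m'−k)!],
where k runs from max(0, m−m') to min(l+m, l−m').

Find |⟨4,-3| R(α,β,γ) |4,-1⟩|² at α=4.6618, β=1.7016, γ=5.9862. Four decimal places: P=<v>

D^4_{-3,-1}(4.6618,1.7016,5.9862) = e^{-i·-3·4.6618}·d^4_{-3,-1}(1.7016)·e^{-i·-1·5.9862}. Compute d first:
Half-angle: c=0.659382, s=0.751808. N=√(1·5040·6·120)=1904.940944
k: max(0,(-1)−(-3))=2 … min(4+(-1),4−(-3))=3
  k=2: (−1)^0·1904.9409/(240)·0.6594^6·0.7518^2 = +0.368728
  k=3: (−1)^1·1904.9409/(144)·0.6594^4·0.7518^4 = -0.798905
d^4_{-3,-1}(1.7016) = +0.368728 -0.798905 = -0.430177
|D^4_{-3,-1}|² = |d^4_{-3,-1}(β)|² = (-0.430177)² = 0.185052 (the z-rotation phases have unit modulus)

P=0.1851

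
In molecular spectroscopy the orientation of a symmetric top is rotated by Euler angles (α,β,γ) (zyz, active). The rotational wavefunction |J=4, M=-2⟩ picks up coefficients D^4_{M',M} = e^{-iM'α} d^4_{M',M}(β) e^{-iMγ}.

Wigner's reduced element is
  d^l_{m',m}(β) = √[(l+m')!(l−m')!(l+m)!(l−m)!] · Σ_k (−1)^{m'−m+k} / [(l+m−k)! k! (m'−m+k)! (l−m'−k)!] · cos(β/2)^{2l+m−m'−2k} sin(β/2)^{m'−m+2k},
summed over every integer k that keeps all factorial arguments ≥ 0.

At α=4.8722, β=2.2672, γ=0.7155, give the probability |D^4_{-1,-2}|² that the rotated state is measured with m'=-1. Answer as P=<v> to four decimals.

P=0.2023

D^4_{-1,-2}(4.8722,2.2672,0.7155) = e^{-i·-1·4.8722}·d^4_{-1,-2}(2.2672)·e^{-i·-2·0.7155}. Compute d first:
c=cos(2.2672/2)=0.423401, s=sin(2.2672/2)=0.905942; N=√[6·120·2·720]=1018.233765
k: max(0,(-2)−(-1))=0 … min(4+(-2),4−(-1))=2
  k=0: (−1)^1·1018.2338/(240)·0.4234^7·0.9059^1 = -0.009376
  k=1: (−1)^2·1018.2338/(48)·0.4234^5·0.9059^3 = +0.214619
  k=2: (−1)^3·1018.2338/(72)·0.4234^3·0.9059^5 = -0.655049
d^4_{-1,-2}(2.2672) = -0.009376 +0.214619 -0.655049 = -0.449806
|D^4_{-1,-2}|² = |d^4_{-1,-2}(β)|² = (-0.449806)² = 0.202325 (the z-rotation phases have unit modulus)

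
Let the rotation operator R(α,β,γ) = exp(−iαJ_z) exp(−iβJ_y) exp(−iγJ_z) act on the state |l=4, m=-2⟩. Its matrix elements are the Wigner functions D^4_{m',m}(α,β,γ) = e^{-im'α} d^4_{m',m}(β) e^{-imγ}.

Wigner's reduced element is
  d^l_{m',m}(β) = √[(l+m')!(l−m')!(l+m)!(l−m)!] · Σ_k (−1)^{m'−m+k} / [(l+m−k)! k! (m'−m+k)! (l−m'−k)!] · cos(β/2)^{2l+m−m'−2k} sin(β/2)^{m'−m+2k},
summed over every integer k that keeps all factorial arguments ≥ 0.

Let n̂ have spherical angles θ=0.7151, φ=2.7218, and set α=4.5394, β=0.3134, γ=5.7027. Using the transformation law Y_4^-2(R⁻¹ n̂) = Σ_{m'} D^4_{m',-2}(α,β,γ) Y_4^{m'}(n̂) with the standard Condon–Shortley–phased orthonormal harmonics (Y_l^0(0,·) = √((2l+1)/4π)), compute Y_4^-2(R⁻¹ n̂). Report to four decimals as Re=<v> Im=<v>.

Re=-0.3931 Im=0.0282

Need the full column D^4_{m',-2} for m'=−4..4 at α=4.5394, β=0.3134, γ=5.7027.
cos(β/2)=0.987748, sin(β/2)=0.156059
d^4_{-4,-2}: single k=2 term ⇒ +0.119684;  D = -0.033320-0.114952i
d^4_{-3,-2}: k∈[1..2] ⇒ +0.535644 -0.040113 = +0.495531;  D = +0.492583-0.053976i
d^4_{-2,-2}: k∈[0..2] ⇒ +0.906083 -0.271417 +0.008469 = +0.643135;  D = -0.041035+0.641824i
d^4_{-1,-2}: k∈[0..2] ⇒ -0.607363 +0.075807 -0.001262 = -0.532818;  D = +0.517945+0.125015i
d^4_{0,-2}: k∈[0..2] ⇒ +0.214574 -0.014284 +0.000134 = +0.200424;  D = +0.079859-0.183827i
d^4_{1,-2}: k∈[0..2] ⇒ -0.050538 +0.001892 -0.000009 = -0.048655;  D = -0.040623-0.026778i
d^4_{2,-2}: k∈[0..2] ⇒ +0.008469 -0.000169 +0.000000 = +0.008300;  D = -0.005693+0.006040i
d^4_{3,-2}: k∈[0..1] ⇒ -0.001001 +0.000008 = -0.000993;  D = +0.000595+0.000795i
d^4_{4,-2}: single k=0 term ⇒ +0.000075;  D = +0.000067-0.000034i
Y_4^{m'}(θ=0.7151,φ=2.7218) and Σ D·Y over m':
  (-0.0333-0.1150i)·(-0.0088+0.0813i)  (+0.4926-0.0540i)·(-0.0816-0.2536i)  (-0.0410+0.6418i)·(+0.2872+0.3201i)  (+0.5179+0.1250i)·(-0.2118-0.0945i)  (+0.0799-0.1838i)·(-0.2886+0.0000i)  (-0.0406-0.0268i)·(+0.2118-0.0945i)  (-0.0057+0.0060i)·(+0.2872-0.3201i)  (+0.0006+0.0008i)·(+0.0816-0.2536i)  (+0.0001-0.0000i)·(-0.0088-0.0813i)
Y_4^-2(R⁻¹ n̂) = -0.393056+0.028223i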